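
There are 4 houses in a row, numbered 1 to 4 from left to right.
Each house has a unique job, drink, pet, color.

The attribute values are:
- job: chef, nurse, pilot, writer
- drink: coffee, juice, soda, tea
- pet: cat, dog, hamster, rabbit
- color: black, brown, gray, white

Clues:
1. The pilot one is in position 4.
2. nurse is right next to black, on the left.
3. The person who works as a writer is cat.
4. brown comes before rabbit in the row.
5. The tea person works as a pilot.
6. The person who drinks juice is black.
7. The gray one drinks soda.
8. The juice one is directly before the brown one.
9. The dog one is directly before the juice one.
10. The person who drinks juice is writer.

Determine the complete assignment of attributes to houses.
Solution:

House | Job | Drink | Pet | Color
---------------------------------
  1   | nurse | soda | dog | gray
  2   | writer | juice | cat | black
  3   | chef | coffee | hamster | brown
  4   | pilot | tea | rabbit | white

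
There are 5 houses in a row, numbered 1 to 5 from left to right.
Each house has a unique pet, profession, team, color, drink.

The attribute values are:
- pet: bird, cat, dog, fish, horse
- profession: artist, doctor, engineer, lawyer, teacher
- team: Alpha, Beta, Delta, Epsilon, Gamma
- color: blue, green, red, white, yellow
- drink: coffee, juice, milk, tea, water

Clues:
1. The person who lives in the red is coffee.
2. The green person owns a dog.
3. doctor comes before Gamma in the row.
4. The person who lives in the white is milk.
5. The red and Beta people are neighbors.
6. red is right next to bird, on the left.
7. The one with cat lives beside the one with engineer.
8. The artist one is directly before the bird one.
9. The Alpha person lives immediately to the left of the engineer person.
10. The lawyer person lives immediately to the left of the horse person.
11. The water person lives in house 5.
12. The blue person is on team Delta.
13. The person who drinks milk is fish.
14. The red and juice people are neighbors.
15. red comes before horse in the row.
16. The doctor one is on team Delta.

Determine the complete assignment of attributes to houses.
Solution:

House | Pet | Profession | Team | Color | Drink
-----------------------------------------------
  1   | cat | artist | Alpha | red | coffee
  2   | bird | engineer | Beta | yellow | juice
  3   | fish | lawyer | Epsilon | white | milk
  4   | horse | doctor | Delta | blue | tea
  5   | dog | teacher | Gamma | green | water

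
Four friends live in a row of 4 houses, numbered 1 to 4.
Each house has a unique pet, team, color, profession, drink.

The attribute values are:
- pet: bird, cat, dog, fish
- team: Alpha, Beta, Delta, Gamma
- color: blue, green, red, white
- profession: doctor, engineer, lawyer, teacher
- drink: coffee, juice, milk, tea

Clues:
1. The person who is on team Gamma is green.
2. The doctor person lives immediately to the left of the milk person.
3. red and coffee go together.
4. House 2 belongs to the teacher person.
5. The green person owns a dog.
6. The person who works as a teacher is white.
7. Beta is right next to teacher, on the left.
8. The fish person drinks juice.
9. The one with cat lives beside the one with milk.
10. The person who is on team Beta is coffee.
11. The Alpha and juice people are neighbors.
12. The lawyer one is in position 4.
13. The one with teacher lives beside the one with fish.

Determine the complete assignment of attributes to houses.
Solution:

House | Pet | Team | Color | Profession | Drink
-----------------------------------------------
  1   | cat | Beta | red | doctor | coffee
  2   | bird | Alpha | white | teacher | milk
  3   | fish | Delta | blue | engineer | juice
  4   | dog | Gamma | green | lawyer | tea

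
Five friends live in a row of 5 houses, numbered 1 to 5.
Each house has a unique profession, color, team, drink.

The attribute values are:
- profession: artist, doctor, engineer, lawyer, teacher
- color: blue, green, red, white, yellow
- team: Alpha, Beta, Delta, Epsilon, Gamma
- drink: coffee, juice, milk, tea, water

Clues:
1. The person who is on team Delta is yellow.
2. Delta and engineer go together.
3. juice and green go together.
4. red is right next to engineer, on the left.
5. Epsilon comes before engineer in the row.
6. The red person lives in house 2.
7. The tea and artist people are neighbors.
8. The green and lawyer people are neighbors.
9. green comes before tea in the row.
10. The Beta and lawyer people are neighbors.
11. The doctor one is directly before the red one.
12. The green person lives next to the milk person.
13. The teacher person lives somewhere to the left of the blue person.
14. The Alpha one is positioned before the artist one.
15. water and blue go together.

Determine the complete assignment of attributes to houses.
Solution:

House | Profession | Color | Team | Drink
-----------------------------------------
  1   | doctor | green | Beta | juice
  2   | lawyer | red | Epsilon | milk
  3   | engineer | yellow | Delta | coffee
  4   | teacher | white | Alpha | tea
  5   | artist | blue | Gamma | water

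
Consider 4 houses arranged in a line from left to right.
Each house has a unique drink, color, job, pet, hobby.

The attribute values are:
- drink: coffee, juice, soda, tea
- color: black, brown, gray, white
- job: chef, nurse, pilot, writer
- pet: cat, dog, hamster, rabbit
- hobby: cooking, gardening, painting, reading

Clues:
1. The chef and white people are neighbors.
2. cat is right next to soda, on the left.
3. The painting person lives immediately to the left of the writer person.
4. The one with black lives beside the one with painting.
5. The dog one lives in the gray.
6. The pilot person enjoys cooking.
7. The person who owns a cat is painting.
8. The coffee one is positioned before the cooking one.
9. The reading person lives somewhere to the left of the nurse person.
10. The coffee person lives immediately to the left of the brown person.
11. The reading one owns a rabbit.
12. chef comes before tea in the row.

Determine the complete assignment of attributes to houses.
Solution:

House | Drink | Color | Job | Pet | Hobby
-----------------------------------------
  1   | juice | black | chef | rabbit | reading
  2   | coffee | white | nurse | cat | painting
  3   | soda | brown | writer | hamster | gardening
  4   | tea | gray | pilot | dog | cooking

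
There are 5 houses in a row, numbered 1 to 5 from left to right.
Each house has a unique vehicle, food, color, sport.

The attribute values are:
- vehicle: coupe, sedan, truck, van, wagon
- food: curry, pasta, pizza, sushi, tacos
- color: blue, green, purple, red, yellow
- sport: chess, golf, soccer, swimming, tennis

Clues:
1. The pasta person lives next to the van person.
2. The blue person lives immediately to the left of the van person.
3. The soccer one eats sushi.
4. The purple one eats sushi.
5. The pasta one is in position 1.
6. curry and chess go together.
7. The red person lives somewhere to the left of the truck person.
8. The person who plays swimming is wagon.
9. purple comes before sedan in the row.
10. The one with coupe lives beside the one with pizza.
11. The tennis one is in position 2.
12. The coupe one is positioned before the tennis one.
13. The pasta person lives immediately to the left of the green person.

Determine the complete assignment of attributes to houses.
Solution:

House | Vehicle | Food | Color | Sport
--------------------------------------
  1   | coupe | pasta | blue | golf
  2   | van | pizza | green | tennis
  3   | wagon | tacos | red | swimming
  4   | truck | sushi | purple | soccer
  5   | sedan | curry | yellow | chess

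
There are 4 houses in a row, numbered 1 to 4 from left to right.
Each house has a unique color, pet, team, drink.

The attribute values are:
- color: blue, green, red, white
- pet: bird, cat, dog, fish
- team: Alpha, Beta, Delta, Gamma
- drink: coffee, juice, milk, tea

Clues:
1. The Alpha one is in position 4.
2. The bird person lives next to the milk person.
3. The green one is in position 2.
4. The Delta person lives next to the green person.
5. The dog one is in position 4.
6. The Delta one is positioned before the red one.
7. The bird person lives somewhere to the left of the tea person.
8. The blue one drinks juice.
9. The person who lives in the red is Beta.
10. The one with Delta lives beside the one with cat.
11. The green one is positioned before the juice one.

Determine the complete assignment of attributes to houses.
Solution:

House | Color | Pet | Team | Drink
----------------------------------
  1   | white | bird | Delta | coffee
  2   | green | cat | Gamma | milk
  3   | red | fish | Beta | tea
  4   | blue | dog | Alpha | juice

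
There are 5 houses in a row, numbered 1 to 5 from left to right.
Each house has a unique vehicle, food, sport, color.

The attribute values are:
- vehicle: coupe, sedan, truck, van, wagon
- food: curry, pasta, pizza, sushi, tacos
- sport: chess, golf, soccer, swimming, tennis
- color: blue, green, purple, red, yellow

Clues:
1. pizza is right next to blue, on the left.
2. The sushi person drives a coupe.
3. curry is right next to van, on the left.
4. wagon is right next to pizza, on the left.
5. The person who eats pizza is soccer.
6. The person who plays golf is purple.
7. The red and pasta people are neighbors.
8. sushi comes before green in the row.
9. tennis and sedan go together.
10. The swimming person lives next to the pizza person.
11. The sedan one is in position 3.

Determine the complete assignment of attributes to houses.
Solution:

House | Vehicle | Food | Sport | Color
--------------------------------------
  1   | wagon | curry | swimming | yellow
  2   | van | pizza | soccer | red
  3   | sedan | pasta | tennis | blue
  4   | coupe | sushi | golf | purple
  5   | truck | tacos | chess | green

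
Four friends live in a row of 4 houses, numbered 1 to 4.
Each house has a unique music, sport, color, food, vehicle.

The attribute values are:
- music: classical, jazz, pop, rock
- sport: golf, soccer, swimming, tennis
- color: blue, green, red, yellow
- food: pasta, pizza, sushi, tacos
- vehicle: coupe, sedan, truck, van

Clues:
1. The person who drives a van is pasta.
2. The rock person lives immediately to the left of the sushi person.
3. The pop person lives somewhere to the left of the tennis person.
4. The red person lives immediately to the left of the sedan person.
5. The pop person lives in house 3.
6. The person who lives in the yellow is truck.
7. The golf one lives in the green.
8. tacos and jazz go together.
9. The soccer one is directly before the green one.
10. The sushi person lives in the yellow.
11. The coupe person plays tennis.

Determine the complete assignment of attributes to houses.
Solution:

House | Music | Sport | Color | Food | Vehicle
----------------------------------------------
  1   | classical | soccer | red | pasta | van
  2   | rock | golf | green | pizza | sedan
  3   | pop | swimming | yellow | sushi | truck
  4   | jazz | tennis | blue | tacos | coupe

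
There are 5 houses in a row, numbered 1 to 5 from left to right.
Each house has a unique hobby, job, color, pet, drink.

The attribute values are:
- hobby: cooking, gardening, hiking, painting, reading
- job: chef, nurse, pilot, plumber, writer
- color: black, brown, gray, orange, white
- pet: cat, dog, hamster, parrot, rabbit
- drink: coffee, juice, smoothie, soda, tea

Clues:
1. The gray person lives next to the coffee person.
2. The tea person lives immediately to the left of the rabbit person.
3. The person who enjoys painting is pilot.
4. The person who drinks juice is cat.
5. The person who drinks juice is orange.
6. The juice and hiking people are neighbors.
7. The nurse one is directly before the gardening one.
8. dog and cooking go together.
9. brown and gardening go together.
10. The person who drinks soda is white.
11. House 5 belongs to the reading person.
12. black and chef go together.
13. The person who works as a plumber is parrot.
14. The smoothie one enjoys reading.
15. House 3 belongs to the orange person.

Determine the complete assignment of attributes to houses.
Solution:

House | Hobby | Job | Color | Pet | Drink
-----------------------------------------
  1   | cooking | nurse | gray | dog | tea
  2   | gardening | writer | brown | rabbit | coffee
  3   | painting | pilot | orange | cat | juice
  4   | hiking | plumber | white | parrot | soda
  5   | reading | chef | black | hamster | smoothie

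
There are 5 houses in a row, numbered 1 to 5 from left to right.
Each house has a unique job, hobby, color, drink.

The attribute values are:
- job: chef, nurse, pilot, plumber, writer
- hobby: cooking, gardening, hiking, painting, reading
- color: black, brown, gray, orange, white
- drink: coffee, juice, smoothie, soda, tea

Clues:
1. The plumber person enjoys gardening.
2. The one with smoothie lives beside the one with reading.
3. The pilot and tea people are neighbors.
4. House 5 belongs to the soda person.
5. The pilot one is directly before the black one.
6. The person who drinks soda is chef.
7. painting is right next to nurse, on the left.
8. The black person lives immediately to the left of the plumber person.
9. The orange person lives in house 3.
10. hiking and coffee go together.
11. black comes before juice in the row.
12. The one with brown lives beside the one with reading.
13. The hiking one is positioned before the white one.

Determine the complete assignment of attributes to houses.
Solution:

House | Job | Hobby | Color | Drink
-----------------------------------
  1   | pilot | painting | brown | smoothie
  2   | nurse | reading | black | tea
  3   | plumber | gardening | orange | juice
  4   | writer | hiking | gray | coffee
  5   | chef | cooking | white | soda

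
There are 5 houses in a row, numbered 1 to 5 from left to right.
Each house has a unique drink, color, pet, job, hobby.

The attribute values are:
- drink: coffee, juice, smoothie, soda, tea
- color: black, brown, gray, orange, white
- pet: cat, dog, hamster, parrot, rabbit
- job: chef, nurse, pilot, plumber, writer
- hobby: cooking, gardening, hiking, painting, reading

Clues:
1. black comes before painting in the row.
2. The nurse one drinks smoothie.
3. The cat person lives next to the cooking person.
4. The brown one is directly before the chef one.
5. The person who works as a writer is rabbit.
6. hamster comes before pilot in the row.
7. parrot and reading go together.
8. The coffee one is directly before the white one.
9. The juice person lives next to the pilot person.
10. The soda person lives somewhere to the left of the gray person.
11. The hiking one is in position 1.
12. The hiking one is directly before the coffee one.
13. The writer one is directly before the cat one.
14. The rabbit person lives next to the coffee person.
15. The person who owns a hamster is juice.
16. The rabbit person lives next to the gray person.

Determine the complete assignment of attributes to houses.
Solution:

House | Drink | Color | Pet | Job | Hobby
-----------------------------------------
  1   | soda | brown | rabbit | writer | hiking
  2   | coffee | gray | cat | chef | gardening
  3   | juice | white | hamster | plumber | cooking
  4   | tea | black | parrot | pilot | reading
  5   | smoothie | orange | dog | nurse | painting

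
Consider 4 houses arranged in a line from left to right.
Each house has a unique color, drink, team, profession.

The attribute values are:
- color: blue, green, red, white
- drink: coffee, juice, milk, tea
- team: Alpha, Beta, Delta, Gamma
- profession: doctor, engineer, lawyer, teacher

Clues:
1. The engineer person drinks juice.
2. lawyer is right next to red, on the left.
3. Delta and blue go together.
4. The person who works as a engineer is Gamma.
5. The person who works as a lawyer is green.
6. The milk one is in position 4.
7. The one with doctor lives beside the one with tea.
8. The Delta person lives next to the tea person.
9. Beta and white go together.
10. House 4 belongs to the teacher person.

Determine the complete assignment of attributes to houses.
Solution:

House | Color | Drink | Team | Profession
-----------------------------------------
  1   | blue | coffee | Delta | doctor
  2   | green | tea | Alpha | lawyer
  3   | red | juice | Gamma | engineer
  4   | white | milk | Beta | teacher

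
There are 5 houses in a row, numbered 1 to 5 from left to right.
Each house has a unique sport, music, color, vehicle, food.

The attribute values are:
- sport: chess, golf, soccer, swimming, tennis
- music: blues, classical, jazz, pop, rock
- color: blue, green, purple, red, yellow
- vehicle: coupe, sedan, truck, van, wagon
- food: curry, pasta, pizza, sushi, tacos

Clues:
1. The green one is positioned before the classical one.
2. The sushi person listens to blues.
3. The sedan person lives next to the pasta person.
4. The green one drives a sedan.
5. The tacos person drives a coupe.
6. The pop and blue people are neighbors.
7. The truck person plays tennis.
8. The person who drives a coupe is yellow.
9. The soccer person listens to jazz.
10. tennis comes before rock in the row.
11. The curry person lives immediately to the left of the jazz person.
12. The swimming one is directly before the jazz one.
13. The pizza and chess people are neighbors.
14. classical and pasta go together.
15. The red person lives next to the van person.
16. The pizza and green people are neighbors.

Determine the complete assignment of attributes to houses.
Solution:

House | Sport | Music | Color | Vehicle | Food
----------------------------------------------
  1   | swimming | pop | red | wagon | curry
  2   | soccer | jazz | blue | van | pizza
  3   | chess | blues | green | sedan | sushi
  4   | tennis | classical | purple | truck | pasta
  5   | golf | rock | yellow | coupe | tacos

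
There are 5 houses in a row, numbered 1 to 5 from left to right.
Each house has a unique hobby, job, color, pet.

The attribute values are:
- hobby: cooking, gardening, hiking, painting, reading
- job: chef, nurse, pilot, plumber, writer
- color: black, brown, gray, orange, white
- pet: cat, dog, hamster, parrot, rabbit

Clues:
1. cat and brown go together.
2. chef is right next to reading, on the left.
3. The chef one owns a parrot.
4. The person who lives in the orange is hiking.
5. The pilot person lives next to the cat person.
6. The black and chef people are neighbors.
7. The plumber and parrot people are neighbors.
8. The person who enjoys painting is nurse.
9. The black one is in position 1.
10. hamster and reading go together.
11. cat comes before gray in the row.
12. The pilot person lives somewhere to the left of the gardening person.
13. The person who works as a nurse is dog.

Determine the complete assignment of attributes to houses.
Solution:

House | Hobby | Job | Color | Pet
---------------------------------
  1   | cooking | plumber | black | rabbit
  2   | hiking | chef | orange | parrot
  3   | reading | pilot | white | hamster
  4   | gardening | writer | brown | cat
  5   | painting | nurse | gray | dog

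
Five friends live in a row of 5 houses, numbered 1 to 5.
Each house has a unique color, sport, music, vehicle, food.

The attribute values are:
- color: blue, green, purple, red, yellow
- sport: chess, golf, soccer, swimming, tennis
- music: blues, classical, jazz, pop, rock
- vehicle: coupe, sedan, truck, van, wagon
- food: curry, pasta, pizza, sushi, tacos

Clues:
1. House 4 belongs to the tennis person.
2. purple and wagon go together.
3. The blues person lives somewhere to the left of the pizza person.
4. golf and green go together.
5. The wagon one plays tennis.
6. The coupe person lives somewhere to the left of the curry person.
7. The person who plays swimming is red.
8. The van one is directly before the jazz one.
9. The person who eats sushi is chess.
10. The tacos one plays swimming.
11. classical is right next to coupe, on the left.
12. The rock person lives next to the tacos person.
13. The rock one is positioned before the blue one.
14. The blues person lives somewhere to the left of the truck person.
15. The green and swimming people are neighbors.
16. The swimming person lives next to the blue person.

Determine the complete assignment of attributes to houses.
Solution:

House | Color | Sport | Music | Vehicle | Food
----------------------------------------------
  1   | green | golf | rock | sedan | pasta
  2   | red | swimming | classical | van | tacos
  3   | blue | chess | jazz | coupe | sushi
  4   | purple | tennis | blues | wagon | curry
  5   | yellow | soccer | pop | truck | pizza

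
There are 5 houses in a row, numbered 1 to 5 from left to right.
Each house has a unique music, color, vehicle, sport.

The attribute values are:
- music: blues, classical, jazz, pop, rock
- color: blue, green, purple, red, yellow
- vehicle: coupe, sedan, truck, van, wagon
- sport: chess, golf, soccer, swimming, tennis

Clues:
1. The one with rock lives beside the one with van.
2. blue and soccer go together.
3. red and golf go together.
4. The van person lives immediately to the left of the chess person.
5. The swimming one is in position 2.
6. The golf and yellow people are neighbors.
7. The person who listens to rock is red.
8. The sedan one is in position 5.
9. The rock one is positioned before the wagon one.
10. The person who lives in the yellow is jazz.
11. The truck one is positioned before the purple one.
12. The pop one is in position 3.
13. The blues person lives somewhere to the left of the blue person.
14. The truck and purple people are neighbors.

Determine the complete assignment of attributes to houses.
Solution:

House | Music | Color | Vehicle | Sport
---------------------------------------
  1   | rock | red | coupe | golf
  2   | jazz | yellow | van | swimming
  3   | pop | green | truck | chess
  4   | blues | purple | wagon | tennis
  5   | classical | blue | sedan | soccer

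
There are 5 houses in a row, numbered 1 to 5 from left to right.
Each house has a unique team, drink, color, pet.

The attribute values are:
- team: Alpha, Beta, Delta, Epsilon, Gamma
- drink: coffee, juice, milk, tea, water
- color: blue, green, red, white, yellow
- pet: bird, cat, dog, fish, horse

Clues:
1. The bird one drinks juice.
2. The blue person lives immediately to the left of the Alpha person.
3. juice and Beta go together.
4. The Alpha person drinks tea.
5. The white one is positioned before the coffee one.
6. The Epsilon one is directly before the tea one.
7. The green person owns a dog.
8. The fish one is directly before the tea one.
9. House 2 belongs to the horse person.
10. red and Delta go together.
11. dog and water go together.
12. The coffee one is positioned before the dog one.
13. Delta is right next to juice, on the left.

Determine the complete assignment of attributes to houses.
Solution:

House | Team | Drink | Color | Pet
----------------------------------
  1   | Epsilon | milk | blue | fish
  2   | Alpha | tea | white | horse
  3   | Delta | coffee | red | cat
  4   | Beta | juice | yellow | bird
  5   | Gamma | water | green | dog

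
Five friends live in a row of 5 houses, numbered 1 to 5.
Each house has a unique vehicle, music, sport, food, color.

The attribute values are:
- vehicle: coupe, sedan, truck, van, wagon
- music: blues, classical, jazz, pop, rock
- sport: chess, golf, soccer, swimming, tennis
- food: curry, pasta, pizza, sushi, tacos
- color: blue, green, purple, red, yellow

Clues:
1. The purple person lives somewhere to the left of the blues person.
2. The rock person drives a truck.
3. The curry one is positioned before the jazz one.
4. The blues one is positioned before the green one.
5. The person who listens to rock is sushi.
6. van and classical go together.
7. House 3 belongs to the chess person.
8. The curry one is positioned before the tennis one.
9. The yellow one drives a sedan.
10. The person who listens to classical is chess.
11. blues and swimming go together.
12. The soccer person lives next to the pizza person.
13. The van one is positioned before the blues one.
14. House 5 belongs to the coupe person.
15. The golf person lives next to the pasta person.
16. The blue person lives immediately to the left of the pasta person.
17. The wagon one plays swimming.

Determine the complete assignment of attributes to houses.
Solution:

House | Vehicle | Music | Sport | Food | Color
----------------------------------------------
  1   | truck | rock | golf | sushi | blue
  2   | sedan | pop | soccer | pasta | yellow
  3   | van | classical | chess | pizza | purple
  4   | wagon | blues | swimming | curry | red
  5   | coupe | jazz | tennis | tacos | green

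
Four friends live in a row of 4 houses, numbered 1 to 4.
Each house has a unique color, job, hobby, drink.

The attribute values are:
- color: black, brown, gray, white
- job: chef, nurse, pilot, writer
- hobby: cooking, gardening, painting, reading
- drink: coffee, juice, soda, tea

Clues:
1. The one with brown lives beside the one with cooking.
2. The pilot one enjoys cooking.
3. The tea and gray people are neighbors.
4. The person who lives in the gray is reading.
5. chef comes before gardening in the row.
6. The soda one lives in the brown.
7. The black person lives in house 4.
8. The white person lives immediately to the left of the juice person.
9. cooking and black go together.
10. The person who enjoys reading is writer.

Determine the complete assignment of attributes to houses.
Solution:

House | Color | Job | Hobby | Drink
-----------------------------------
  1   | white | chef | painting | tea
  2   | gray | writer | reading | juice
  3   | brown | nurse | gardening | soda
  4   | black | pilot | cooking | coffee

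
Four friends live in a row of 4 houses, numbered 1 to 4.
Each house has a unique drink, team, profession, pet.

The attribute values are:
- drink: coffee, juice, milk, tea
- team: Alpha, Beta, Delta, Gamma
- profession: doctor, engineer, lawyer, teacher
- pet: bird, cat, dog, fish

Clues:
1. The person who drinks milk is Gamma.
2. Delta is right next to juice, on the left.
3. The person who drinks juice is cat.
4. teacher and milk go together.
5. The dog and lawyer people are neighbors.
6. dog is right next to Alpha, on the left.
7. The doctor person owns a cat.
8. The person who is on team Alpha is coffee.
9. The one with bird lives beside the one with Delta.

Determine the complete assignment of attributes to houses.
Solution:

House | Drink | Team | Profession | Pet
---------------------------------------
  1   | milk | Gamma | teacher | dog
  2   | coffee | Alpha | lawyer | bird
  3   | tea | Delta | engineer | fish
  4   | juice | Beta | doctor | cat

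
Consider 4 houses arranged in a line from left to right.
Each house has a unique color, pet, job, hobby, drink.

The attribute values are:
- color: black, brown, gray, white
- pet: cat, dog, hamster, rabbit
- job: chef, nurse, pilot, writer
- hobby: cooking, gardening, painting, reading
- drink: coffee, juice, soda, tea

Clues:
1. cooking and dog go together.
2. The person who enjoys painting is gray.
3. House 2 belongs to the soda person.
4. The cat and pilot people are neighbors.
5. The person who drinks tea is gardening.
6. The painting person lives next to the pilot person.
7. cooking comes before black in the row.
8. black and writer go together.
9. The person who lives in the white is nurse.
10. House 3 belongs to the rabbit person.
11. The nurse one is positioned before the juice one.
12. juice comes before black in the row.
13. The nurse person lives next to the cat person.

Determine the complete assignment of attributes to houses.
Solution:

House | Color | Pet | Job | Hobby | Drink
-----------------------------------------
  1   | white | dog | nurse | cooking | coffee
  2   | gray | cat | chef | painting | soda
  3   | brown | rabbit | pilot | reading | juice
  4   | black | hamster | writer | gardening | tea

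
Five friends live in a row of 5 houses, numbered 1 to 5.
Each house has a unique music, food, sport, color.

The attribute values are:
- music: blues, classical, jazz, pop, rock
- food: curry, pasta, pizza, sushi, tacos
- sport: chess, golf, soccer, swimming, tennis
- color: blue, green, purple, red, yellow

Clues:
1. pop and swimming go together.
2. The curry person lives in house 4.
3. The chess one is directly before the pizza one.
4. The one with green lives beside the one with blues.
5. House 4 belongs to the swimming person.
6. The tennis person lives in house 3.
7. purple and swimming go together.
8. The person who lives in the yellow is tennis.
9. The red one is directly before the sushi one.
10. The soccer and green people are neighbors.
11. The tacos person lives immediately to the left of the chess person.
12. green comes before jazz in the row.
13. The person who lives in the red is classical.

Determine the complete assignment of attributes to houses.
Solution:

House | Music | Food | Sport | Color
------------------------------------
  1   | classical | tacos | soccer | red
  2   | rock | sushi | chess | green
  3   | blues | pizza | tennis | yellow
  4   | pop | curry | swimming | purple
  5   | jazz | pasta | golf | blue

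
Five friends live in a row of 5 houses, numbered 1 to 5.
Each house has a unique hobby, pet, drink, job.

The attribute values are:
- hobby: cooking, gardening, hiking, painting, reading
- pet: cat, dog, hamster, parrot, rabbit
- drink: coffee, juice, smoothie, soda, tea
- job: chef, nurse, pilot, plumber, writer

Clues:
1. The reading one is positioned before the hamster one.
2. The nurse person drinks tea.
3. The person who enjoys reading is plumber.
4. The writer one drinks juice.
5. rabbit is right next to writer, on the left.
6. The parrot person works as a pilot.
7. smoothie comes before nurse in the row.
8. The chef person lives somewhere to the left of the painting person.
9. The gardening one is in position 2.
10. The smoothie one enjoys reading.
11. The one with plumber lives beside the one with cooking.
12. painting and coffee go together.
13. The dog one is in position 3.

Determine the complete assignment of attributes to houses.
Solution:

House | Hobby | Pet | Drink | Job
---------------------------------
  1   | hiking | rabbit | soda | chef
  2   | gardening | cat | juice | writer
  3   | reading | dog | smoothie | plumber
  4   | cooking | hamster | tea | nurse
  5   | painting | parrot | coffee | pilot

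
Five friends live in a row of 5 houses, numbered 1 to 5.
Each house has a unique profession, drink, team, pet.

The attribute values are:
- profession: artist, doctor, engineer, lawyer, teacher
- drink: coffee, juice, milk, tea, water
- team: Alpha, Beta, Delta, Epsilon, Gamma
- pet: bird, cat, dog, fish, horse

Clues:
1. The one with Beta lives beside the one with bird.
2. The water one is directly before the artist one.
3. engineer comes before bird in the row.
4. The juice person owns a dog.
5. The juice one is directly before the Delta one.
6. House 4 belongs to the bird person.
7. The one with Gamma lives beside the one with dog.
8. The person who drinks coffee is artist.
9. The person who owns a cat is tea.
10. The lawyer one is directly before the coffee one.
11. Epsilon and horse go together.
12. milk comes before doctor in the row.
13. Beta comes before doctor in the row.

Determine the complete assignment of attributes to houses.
Solution:

House | Profession | Drink | Team | Pet
---------------------------------------
  1   | lawyer | water | Epsilon | horse
  2   | artist | coffee | Gamma | fish
  3   | engineer | juice | Beta | dog
  4   | teacher | milk | Delta | bird
  5   | doctor | tea | Alpha | cat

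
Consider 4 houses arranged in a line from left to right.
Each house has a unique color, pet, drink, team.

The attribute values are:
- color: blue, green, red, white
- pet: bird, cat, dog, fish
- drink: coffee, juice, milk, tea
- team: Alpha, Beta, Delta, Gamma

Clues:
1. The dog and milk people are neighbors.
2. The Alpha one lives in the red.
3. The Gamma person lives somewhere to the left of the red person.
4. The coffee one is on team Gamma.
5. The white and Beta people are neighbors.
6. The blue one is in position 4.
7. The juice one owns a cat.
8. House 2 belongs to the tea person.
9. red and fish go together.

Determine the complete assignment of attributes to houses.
Solution:

House | Color | Pet | Drink | Team
----------------------------------
  1   | white | bird | coffee | Gamma
  2   | green | dog | tea | Beta
  3   | red | fish | milk | Alpha
  4   | blue | cat | juice | Delta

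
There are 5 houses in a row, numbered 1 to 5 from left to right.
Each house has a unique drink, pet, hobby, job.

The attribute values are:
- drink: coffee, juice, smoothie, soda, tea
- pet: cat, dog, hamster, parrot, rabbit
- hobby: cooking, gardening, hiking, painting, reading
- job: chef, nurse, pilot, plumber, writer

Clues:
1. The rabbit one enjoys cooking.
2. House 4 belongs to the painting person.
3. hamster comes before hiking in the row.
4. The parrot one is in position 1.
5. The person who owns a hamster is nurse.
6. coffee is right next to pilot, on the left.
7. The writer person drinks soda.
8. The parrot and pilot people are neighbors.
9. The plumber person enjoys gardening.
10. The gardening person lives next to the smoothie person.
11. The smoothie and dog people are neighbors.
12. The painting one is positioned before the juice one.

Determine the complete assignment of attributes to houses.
Solution:

House | Drink | Pet | Hobby | Job
---------------------------------
  1   | coffee | parrot | gardening | plumber
  2   | smoothie | rabbit | cooking | pilot
  3   | soda | dog | reading | writer
  4   | tea | hamster | painting | nurse
  5   | juice | cat | hiking | chef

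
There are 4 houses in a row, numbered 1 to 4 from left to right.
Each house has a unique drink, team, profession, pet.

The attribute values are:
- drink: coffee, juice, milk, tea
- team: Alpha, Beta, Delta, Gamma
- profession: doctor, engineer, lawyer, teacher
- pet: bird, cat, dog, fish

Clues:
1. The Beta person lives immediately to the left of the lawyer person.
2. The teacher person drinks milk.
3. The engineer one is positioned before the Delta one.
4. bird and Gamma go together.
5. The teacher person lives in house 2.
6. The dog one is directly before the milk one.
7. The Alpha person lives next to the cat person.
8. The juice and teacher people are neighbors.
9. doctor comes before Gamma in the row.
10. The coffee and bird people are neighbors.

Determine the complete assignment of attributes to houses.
Solution:

House | Drink | Team | Profession | Pet
---------------------------------------
  1   | juice | Alpha | engineer | dog
  2   | milk | Delta | teacher | cat
  3   | coffee | Beta | doctor | fish
  4   | tea | Gamma | lawyer | bird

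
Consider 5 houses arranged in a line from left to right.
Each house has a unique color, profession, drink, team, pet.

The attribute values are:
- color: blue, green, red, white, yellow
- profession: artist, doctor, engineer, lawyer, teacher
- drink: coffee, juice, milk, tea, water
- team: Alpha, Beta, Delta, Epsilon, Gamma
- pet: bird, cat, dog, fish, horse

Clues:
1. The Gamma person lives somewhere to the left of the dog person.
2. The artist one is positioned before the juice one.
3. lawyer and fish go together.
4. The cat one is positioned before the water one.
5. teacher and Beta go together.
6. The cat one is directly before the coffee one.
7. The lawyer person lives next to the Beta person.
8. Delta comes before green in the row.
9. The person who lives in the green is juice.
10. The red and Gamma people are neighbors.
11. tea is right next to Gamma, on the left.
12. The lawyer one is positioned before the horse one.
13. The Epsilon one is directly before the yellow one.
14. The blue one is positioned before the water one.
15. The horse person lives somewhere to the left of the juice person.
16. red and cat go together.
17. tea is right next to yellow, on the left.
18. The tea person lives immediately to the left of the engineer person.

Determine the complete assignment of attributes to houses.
Solution:

House | Color | Profession | Drink | Team | Pet
-----------------------------------------------
  1   | red | artist | tea | Epsilon | cat
  2   | yellow | engineer | coffee | Gamma | bird
  3   | blue | lawyer | milk | Delta | fish
  4   | white | teacher | water | Beta | horse
  5   | green | doctor | juice | Alpha | dog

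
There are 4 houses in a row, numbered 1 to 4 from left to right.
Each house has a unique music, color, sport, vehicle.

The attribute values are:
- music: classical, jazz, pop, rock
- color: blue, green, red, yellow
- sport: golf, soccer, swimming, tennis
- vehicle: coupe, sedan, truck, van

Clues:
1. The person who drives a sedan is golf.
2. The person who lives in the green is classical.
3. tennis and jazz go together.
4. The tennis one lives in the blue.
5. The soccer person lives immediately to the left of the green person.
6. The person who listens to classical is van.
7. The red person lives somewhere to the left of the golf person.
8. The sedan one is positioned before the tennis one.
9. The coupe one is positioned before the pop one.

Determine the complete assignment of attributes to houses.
Solution:

House | Music | Color | Sport | Vehicle
---------------------------------------
  1   | rock | red | soccer | coupe
  2   | classical | green | swimming | van
  3   | pop | yellow | golf | sedan
  4   | jazz | blue | tennis | truck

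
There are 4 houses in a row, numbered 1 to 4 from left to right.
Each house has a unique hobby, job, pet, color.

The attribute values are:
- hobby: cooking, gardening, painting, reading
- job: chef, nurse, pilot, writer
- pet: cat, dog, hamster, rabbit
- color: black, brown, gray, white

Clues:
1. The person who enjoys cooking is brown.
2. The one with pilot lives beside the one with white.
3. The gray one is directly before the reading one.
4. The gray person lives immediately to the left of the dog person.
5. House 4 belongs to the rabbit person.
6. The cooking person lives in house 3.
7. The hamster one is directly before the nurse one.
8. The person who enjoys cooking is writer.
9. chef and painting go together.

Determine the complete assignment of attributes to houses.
Solution:

House | Hobby | Job | Pet | Color
---------------------------------
  1   | gardening | pilot | hamster | gray
  2   | reading | nurse | dog | white
  3   | cooking | writer | cat | brown
  4   | painting | chef | rabbit | black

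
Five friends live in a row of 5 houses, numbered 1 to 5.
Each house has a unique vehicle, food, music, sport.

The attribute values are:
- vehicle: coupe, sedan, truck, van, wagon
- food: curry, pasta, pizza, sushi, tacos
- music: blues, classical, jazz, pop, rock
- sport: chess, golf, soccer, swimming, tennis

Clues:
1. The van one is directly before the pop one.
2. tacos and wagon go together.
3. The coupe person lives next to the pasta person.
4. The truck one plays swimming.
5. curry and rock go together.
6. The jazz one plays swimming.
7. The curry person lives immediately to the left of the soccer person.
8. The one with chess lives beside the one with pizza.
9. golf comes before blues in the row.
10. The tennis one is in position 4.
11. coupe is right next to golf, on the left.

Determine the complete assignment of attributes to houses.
Solution:

House | Vehicle | Food | Music | Sport
--------------------------------------
  1   | van | curry | rock | chess
  2   | coupe | pizza | pop | soccer
  3   | sedan | pasta | classical | golf
  4   | wagon | tacos | blues | tennis
  5   | truck | sushi | jazz | swimming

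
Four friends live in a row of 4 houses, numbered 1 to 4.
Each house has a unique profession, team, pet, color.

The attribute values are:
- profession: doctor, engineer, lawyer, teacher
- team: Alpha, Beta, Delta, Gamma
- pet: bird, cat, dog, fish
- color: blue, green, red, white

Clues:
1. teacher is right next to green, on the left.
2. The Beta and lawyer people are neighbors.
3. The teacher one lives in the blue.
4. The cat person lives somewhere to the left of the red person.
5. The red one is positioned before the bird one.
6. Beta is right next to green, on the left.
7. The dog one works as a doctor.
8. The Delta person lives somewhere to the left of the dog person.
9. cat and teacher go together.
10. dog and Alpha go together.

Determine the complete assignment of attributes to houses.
Solution:

House | Profession | Team | Pet | Color
---------------------------------------
  1   | teacher | Beta | cat | blue
  2   | lawyer | Delta | fish | green
  3   | doctor | Alpha | dog | red
  4   | engineer | Gamma | bird | white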